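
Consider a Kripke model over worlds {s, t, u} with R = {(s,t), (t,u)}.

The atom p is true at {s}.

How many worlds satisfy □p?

1

s: successors {t}; p there: t:F. ✗
t: successors {u}; p there: u:F. ✗
u: no successors, so □p holds vacuously. ✓
Satisfying worlds: {u}.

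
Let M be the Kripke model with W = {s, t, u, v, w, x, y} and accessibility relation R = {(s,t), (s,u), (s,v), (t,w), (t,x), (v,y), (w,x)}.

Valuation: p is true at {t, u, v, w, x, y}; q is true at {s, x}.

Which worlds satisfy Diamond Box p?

{s, t, v, w}

s: successors {t, u, v}; Box p there: t:T, u:T, v:T. ✓
t: successors {w, x}; Box p there: w:T, x:T. ✓
u: no successors, so Diamond Box p fails. ✗
v: successors {y}; Box p there: y:T. ✓
w: successors {x}; Box p there: x:T. ✓
x: no successors, so Diamond Box p fails. ✗
y: no successors, so Diamond Box p fails. ✗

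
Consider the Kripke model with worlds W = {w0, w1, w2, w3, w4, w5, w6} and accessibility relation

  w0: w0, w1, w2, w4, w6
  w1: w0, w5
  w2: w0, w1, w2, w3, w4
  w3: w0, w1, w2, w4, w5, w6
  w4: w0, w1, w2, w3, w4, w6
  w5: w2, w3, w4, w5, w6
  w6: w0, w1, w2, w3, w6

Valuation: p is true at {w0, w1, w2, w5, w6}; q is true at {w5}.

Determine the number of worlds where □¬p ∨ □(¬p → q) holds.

w0: □¬p is F, □(¬p → q) is F. ✗
w1: □¬p is F, □(¬p → q) is T. ✓
w2: □¬p is F, □(¬p → q) is F. ✗
w3: □¬p is F, □(¬p → q) is F. ✗
w4: □¬p is F, □(¬p → q) is F. ✗
w5: □¬p is F, □(¬p → q) is F. ✗
w6: □¬p is F, □(¬p → q) is F. ✗
Satisfying worlds: {w1}.

1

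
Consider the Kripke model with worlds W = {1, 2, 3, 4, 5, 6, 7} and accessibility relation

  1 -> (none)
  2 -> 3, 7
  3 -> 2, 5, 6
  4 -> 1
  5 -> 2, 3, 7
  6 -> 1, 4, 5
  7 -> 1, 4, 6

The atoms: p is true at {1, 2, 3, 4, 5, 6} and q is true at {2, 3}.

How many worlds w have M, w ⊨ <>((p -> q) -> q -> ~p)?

6

1: no successors, so <>((p -> q) -> q -> ~p) fails. ✗
2: successors {3, 7}; (p -> q) -> q -> ~p there: 3:F, 7:T. ✓
3: successors {2, 5, 6}; (p -> q) -> q -> ~p there: 2:F, 5:T, 6:T. ✓
4: successors {1}; (p -> q) -> q -> ~p there: 1:T. ✓
5: successors {2, 3, 7}; (p -> q) -> q -> ~p there: 2:F, 3:F, 7:T. ✓
6: successors {1, 4, 5}; (p -> q) -> q -> ~p there: 1:T, 4:T, 5:T. ✓
7: successors {1, 4, 6}; (p -> q) -> q -> ~p there: 1:T, 4:T, 6:T. ✓
Satisfying worlds: {2, 3, 4, 5, 6, 7}.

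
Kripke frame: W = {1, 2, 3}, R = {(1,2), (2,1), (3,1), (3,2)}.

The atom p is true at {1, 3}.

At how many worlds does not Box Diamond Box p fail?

1: Box Diamond Box p is F. ✓
2: Box Diamond Box p is T. ✗
3: Box Diamond Box p is F. ✓
Satisfying worlds: {1, 3}.
So not Box Diamond Box p fails at the other 1 world.

1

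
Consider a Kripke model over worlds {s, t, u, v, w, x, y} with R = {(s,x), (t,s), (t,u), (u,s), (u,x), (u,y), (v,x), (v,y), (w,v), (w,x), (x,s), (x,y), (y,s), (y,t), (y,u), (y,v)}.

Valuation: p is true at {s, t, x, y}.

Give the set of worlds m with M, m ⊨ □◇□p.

s: successors {x}; ◇□p there: x:T. ✓
t: successors {s, u}; ◇□p there: s:T, u:T. ✓
u: successors {s, x, y}; ◇□p there: s:T, x:T, y:T. ✓
v: successors {x, y}; ◇□p there: x:T, y:T. ✓
w: successors {v, x}; ◇□p there: v:T, x:T. ✓
x: successors {s, y}; ◇□p there: s:T, y:T. ✓
y: successors {s, t, u, v}; ◇□p there: s:T, t:T, u:T, v:T. ✓

{s, t, u, v, w, x, y}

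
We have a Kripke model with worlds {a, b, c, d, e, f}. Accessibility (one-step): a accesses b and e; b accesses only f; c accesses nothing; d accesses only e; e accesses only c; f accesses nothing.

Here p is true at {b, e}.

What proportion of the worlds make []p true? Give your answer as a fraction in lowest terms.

a: successors {b, e}; p there: b:T, e:T. ✓
b: successors {f}; p there: f:F. ✗
c: no successors, so []p holds vacuously. ✓
d: successors {e}; p there: e:T. ✓
e: successors {c}; p there: c:F. ✗
f: no successors, so []p holds vacuously. ✓
That's 4 of 6 worlds, so 4/6 = 2/3.

2/3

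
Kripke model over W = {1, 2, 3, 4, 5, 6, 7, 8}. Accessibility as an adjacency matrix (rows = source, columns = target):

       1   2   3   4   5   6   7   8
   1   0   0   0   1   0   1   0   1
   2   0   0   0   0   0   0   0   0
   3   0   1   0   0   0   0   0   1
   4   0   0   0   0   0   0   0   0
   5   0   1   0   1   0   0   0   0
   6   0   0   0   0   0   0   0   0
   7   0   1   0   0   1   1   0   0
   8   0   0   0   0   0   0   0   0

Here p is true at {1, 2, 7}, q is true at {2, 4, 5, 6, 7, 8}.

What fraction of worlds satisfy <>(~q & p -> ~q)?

1/2

1: successors {4, 6, 8}; ~q & p -> ~q there: 4:T, 6:T, 8:T. ✓
2: no successors, so <>(~q & p -> ~q) fails. ✗
3: successors {2, 8}; ~q & p -> ~q there: 2:T, 8:T. ✓
4: no successors, so <>(~q & p -> ~q) fails. ✗
5: successors {2, 4}; ~q & p -> ~q there: 2:T, 4:T. ✓
6: no successors, so <>(~q & p -> ~q) fails. ✗
7: successors {2, 5, 6}; ~q & p -> ~q there: 2:T, 5:T, 6:T. ✓
8: no successors, so <>(~q & p -> ~q) fails. ✗
That's 4 of 8 worlds, so 4/8 = 1/2.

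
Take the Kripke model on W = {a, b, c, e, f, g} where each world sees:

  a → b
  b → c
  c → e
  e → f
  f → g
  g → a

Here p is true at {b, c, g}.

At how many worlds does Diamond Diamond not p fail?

a: successors {b}; Diamond not p there: b:F. ✗
b: successors {c}; Diamond not p there: c:T. ✓
c: successors {e}; Diamond not p there: e:T. ✓
e: successors {f}; Diamond not p there: f:F. ✗
f: successors {g}; Diamond not p there: g:T. ✓
g: successors {a}; Diamond not p there: a:F. ✗
Satisfying worlds: {b, c, f}.
So Diamond Diamond not p fails at the other 3 worlds.

3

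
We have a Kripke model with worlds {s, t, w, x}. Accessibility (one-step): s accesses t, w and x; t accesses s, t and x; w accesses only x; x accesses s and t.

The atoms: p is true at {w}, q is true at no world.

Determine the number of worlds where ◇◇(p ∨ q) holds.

s: successors {t, w, x}; ◇(p ∨ q) there: t:F, w:F, x:F. ✗
t: successors {s, t, x}; ◇(p ∨ q) there: s:T, t:F, x:F. ✓
w: successors {x}; ◇(p ∨ q) there: x:F. ✗
x: successors {s, t}; ◇(p ∨ q) there: s:T, t:F. ✓
Satisfying worlds: {t, x}.

2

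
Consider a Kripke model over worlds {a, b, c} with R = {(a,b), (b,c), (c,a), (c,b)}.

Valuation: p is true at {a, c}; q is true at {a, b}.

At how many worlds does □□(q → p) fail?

2

a: successors {b}; □(q → p) there: b:T. ✓
b: successors {c}; □(q → p) there: c:F. ✗
c: successors {a, b}; □(q → p) there: a:F, b:T. ✗
Satisfying worlds: {a}.
So □□(q → p) fails at the other 2 worlds.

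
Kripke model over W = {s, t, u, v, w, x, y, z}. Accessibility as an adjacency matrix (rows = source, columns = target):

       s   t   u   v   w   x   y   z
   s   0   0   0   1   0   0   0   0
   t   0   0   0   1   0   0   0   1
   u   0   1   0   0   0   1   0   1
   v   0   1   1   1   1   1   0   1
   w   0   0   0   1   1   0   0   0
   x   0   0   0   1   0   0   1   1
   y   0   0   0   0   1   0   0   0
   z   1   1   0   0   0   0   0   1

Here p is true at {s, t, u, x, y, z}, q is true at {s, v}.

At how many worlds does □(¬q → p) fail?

3

s: successors {v}; ¬q → p there: v:T. ✓
t: successors {v, z}; ¬q → p there: v:T, z:T. ✓
u: successors {t, x, z}; ¬q → p there: t:T, x:T, z:T. ✓
v: successors {t, u, v, w, x, z}; ¬q → p there: t:T, u:T, v:T, w:F, x:T, z:T. ✗
w: successors {v, w}; ¬q → p there: v:T, w:F. ✗
x: successors {v, y, z}; ¬q → p there: v:T, y:T, z:T. ✓
y: successors {w}; ¬q → p there: w:F. ✗
z: successors {s, t, z}; ¬q → p there: s:T, t:T, z:T. ✓
Satisfying worlds: {s, t, u, x, z}.
So □(¬q → p) fails at the other 3 worlds.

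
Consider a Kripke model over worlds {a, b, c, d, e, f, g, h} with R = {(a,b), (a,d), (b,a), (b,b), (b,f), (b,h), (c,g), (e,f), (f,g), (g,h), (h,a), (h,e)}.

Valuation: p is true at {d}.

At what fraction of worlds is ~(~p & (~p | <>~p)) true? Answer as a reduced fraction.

a: ~p & (~p | <>~p) is T. ✗
b: ~p & (~p | <>~p) is T. ✗
c: ~p & (~p | <>~p) is T. ✗
d: ~p & (~p | <>~p) is F. ✓
e: ~p & (~p | <>~p) is T. ✗
f: ~p & (~p | <>~p) is T. ✗
g: ~p & (~p | <>~p) is T. ✗
h: ~p & (~p | <>~p) is T. ✗
That's 1 of 8 worlds, so 1/8.

1/8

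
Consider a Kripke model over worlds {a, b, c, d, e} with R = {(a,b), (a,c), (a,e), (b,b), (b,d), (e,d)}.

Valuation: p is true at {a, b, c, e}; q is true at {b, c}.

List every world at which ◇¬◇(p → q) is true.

{a, b, e}

a: successors {b, c, e}; ¬◇(p → q) there: b:F, c:T, e:F. ✓
b: successors {b, d}; ¬◇(p → q) there: b:F, d:T. ✓
c: no successors, so ◇¬◇(p → q) fails. ✗
d: no successors, so ◇¬◇(p → q) fails. ✗
e: successors {d}; ¬◇(p → q) there: d:T. ✓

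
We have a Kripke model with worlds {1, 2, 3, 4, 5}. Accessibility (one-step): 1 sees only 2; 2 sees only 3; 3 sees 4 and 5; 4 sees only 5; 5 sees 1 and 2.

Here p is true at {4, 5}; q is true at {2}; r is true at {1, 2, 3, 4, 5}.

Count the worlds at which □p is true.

2

1: successors {2}; p there: 2:F. ✗
2: successors {3}; p there: 3:F. ✗
3: successors {4, 5}; p there: 4:T, 5:T. ✓
4: successors {5}; p there: 5:T. ✓
5: successors {1, 2}; p there: 1:F, 2:F. ✗
Satisfying worlds: {3, 4}.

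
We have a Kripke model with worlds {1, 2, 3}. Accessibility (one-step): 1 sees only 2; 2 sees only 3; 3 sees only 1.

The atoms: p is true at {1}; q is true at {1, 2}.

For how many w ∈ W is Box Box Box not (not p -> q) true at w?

1

1: successors {2}; Box Box not (not p -> q) there: 2:F. ✗
2: successors {3}; Box Box not (not p -> q) there: 3:F. ✗
3: successors {1}; Box Box not (not p -> q) there: 1:T. ✓
Satisfying worlds: {3}.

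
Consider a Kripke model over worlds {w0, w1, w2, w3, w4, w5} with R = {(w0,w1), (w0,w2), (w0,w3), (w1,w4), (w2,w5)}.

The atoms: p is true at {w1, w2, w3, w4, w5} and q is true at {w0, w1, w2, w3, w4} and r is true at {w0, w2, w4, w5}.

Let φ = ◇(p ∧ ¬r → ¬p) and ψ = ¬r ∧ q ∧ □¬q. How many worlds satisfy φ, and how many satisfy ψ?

For ◇(p ∧ ¬r → ¬p):
w0: successors {w1, w2, w3}; p ∧ ¬r → ¬p there: w1:F, w2:T, w3:F. ✓
w1: successors {w4}; p ∧ ¬r → ¬p there: w4:T. ✓
w2: successors {w5}; p ∧ ¬r → ¬p there: w5:T. ✓
w3: no successors, so ◇(p ∧ ¬r → ¬p) fails. ✗
w4: no successors, so ◇(p ∧ ¬r → ¬p) fails. ✗
w5: no successors, so ◇(p ∧ ¬r → ¬p) fails. ✗
— 3 worlds.
For ¬r ∧ q ∧ □¬q:
w0: ¬r is F, q ∧ □¬q is F. ✗
w1: ¬r is T, q ∧ □¬q is F. ✗
w2: ¬r is F, q ∧ □¬q is T. ✗
w3: ¬r is T, q ∧ □¬q is T. ✓
w4: ¬r is F, q ∧ □¬q is T. ✗
w5: ¬r is F, q ∧ □¬q is F. ✗
— 1 world.

3 and 1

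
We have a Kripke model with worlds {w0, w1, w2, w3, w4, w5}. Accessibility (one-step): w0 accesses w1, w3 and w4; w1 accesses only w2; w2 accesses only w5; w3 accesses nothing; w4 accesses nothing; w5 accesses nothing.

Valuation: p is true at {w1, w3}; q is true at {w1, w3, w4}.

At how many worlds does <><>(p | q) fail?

6

w0: successors {w1, w3, w4}; <>(p | q) there: w1:F, w3:F, w4:F. ✗
w1: successors {w2}; <>(p | q) there: w2:F. ✗
w2: successors {w5}; <>(p | q) there: w5:F. ✗
w3: no successors, so <><>(p | q) fails. ✗
w4: no successors, so <><>(p | q) fails. ✗
w5: no successors, so <><>(p | q) fails. ✗
Satisfying worlds: ∅.
So <><>(p | q) fails at the other 6 worlds.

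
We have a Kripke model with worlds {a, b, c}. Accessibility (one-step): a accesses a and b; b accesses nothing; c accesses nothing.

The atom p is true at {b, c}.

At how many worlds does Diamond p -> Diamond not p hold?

a: Diamond p is T, Diamond not p is T. ✓
b: Diamond p is F, Diamond not p is F. ✓
c: Diamond p is F, Diamond not p is F. ✓
Satisfying worlds: {a, b, c}.

3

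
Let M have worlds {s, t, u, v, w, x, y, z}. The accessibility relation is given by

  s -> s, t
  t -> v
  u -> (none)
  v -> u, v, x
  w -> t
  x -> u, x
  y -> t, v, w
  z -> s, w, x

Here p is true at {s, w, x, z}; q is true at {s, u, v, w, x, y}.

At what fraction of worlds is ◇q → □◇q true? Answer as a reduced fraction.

s: ◇q is T, □◇q is T. ✓
t: ◇q is T, □◇q is T. ✓
u: ◇q is F, □◇q is T. ✓
v: ◇q is T, □◇q is F. ✗
w: ◇q is F, □◇q is T. ✓
x: ◇q is T, □◇q is F. ✗
y: ◇q is T, □◇q is F. ✗
z: ◇q is T, □◇q is F. ✗
That's 4 of 8 worlds, so 4/8 = 1/2.

1/2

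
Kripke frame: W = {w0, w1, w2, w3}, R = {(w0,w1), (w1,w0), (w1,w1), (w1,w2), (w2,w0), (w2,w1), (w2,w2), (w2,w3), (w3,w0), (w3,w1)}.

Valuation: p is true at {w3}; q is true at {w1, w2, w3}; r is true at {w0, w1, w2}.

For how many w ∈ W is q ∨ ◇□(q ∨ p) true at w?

3

w0: q is F, ◇□(q ∨ p) is F. ✗
w1: q is T, ◇□(q ∨ p) is T. ✓
w2: q is T, ◇□(q ∨ p) is T. ✓
w3: q is T, ◇□(q ∨ p) is T. ✓
Satisfying worlds: {w1, w2, w3}.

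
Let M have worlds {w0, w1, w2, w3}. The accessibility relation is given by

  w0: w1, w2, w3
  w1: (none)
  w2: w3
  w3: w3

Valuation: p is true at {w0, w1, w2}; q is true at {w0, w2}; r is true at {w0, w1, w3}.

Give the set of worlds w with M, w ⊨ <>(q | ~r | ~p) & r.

{w0, w3}

w0: <>(q | ~r | ~p) is T, r is T. ✓
w1: <>(q | ~r | ~p) is F, r is T. ✗
w2: <>(q | ~r | ~p) is T, r is F. ✗
w3: <>(q | ~r | ~p) is T, r is T. ✓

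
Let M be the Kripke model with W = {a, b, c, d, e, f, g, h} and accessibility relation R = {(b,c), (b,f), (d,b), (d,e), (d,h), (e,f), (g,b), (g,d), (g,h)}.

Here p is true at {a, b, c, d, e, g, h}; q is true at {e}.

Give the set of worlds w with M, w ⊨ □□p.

a: no successors, so □□p holds vacuously. ✓
b: successors {c, f}; □p there: c:T, f:T. ✓
c: no successors, so □□p holds vacuously. ✓
d: successors {b, e, h}; □p there: b:F, e:F, h:T. ✗
e: successors {f}; □p there: f:T. ✓
f: no successors, so □□p holds vacuously. ✓
g: successors {b, d, h}; □p there: b:F, d:T, h:T. ✗
h: no successors, so □□p holds vacuously. ✓

{a, b, c, e, f, h}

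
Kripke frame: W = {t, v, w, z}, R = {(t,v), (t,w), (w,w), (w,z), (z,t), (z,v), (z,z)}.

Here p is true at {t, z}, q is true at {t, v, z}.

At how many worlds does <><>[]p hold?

2

t: successors {v, w}; <>[]p there: v:F, w:F. ✗
v: no successors, so <><>[]p fails. ✗
w: successors {w, z}; <>[]p there: w:F, z:T. ✓
z: successors {t, v, z}; <>[]p there: t:T, v:F, z:T. ✓
Satisfying worlds: {w, z}.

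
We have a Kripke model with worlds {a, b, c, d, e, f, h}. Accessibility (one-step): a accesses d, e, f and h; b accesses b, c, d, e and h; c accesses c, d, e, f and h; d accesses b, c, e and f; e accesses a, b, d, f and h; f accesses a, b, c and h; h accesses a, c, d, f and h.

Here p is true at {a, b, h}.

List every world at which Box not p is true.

∅

a: successors {d, e, f, h}; not p there: d:T, e:T, f:T, h:F. ✗
b: successors {b, c, d, e, h}; not p there: b:F, c:T, d:T, e:T, h:F. ✗
c: successors {c, d, e, f, h}; not p there: c:T, d:T, e:T, f:T, h:F. ✗
d: successors {b, c, e, f}; not p there: b:F, c:T, e:T, f:T. ✗
e: successors {a, b, d, f, h}; not p there: a:F, b:F, d:T, f:T, h:F. ✗
f: successors {a, b, c, h}; not p there: a:F, b:F, c:T, h:F. ✗
h: successors {a, c, d, f, h}; not p there: a:F, c:T, d:T, f:T, h:F. ✗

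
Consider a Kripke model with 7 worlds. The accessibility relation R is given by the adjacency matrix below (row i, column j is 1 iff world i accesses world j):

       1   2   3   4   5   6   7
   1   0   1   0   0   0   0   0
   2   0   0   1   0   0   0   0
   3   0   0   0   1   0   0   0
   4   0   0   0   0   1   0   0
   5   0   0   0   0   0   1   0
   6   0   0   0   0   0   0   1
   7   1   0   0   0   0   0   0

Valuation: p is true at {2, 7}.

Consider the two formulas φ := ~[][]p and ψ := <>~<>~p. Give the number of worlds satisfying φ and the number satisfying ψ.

5 and 2

For ~[][]p:
1: [][]p is F. ✓
2: [][]p is F. ✓
3: [][]p is F. ✓
4: [][]p is F. ✓
5: [][]p is T. ✗
6: [][]p is F. ✓
7: [][]p is T. ✗
— 5 worlds.
For <>~<>~p:
1: successors {2}; ~<>~p there: 2:F. ✗
2: successors {3}; ~<>~p there: 3:F. ✗
3: successors {4}; ~<>~p there: 4:F. ✗
4: successors {5}; ~<>~p there: 5:F. ✗
5: successors {6}; ~<>~p there: 6:T. ✓
6: successors {7}; ~<>~p there: 7:F. ✗
7: successors {1}; ~<>~p there: 1:T. ✓
— 2 worlds.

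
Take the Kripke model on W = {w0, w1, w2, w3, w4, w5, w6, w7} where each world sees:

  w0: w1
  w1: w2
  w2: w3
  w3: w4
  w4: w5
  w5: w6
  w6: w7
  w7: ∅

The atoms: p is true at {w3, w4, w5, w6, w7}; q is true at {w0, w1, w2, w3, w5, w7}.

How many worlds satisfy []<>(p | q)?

w0: successors {w1}; <>(p | q) there: w1:T. ✓
w1: successors {w2}; <>(p | q) there: w2:T. ✓
w2: successors {w3}; <>(p | q) there: w3:T. ✓
w3: successors {w4}; <>(p | q) there: w4:T. ✓
w4: successors {w5}; <>(p | q) there: w5:T. ✓
w5: successors {w6}; <>(p | q) there: w6:T. ✓
w6: successors {w7}; <>(p | q) there: w7:F. ✗
w7: no successors, so []<>(p | q) holds vacuously. ✓
Satisfying worlds: {w0, w1, w2, w3, w4, w5, w7}.

7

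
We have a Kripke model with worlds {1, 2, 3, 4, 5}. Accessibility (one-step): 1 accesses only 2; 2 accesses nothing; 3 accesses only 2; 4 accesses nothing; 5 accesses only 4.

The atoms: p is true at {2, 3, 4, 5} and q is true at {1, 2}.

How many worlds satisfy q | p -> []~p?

1: q | p is T, []~p is F. ✗
2: q | p is T, []~p is T. ✓
3: q | p is T, []~p is F. ✗
4: q | p is T, []~p is T. ✓
5: q | p is T, []~p is F. ✗
Satisfying worlds: {2, 4}.

2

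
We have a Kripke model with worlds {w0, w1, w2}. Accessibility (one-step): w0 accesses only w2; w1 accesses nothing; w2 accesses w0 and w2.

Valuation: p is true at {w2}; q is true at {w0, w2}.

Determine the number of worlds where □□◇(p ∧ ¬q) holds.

1

w0: successors {w2}; □◇(p ∧ ¬q) there: w2:F. ✗
w1: no successors, so □□◇(p ∧ ¬q) holds vacuously. ✓
w2: successors {w0, w2}; □◇(p ∧ ¬q) there: w0:F, w2:F. ✗
Satisfying worlds: {w1}.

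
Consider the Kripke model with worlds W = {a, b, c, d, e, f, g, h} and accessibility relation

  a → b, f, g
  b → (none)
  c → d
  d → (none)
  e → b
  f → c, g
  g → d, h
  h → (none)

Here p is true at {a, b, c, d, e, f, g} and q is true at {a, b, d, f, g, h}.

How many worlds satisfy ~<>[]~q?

4

a: <>[]~q is T. ✗
b: <>[]~q is F. ✓
c: <>[]~q is T. ✗
d: <>[]~q is F. ✓
e: <>[]~q is T. ✗
f: <>[]~q is F. ✓
g: <>[]~q is T. ✗
h: <>[]~q is F. ✓
Satisfying worlds: {b, d, f, h}.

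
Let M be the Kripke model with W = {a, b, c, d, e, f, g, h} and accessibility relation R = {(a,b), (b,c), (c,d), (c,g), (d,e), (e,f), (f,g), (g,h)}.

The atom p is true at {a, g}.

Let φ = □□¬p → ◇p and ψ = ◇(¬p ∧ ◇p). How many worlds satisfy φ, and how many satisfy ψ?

4 and 2

For □□¬p → ◇p:
a: □□¬p is T, ◇p is F. ✗
b: □□¬p is F, ◇p is F. ✓
c: □□¬p is T, ◇p is T. ✓
d: □□¬p is T, ◇p is F. ✗
e: □□¬p is F, ◇p is F. ✓
f: □□¬p is T, ◇p is T. ✓
g: □□¬p is T, ◇p is F. ✗
h: □□¬p is T, ◇p is F. ✗
— 4 worlds.
For ◇(¬p ∧ ◇p):
a: successors {b}; ¬p ∧ ◇p there: b:F. ✗
b: successors {c}; ¬p ∧ ◇p there: c:T. ✓
c: successors {d, g}; ¬p ∧ ◇p there: d:F, g:F. ✗
d: successors {e}; ¬p ∧ ◇p there: e:F. ✗
e: successors {f}; ¬p ∧ ◇p there: f:T. ✓
f: successors {g}; ¬p ∧ ◇p there: g:F. ✗
g: successors {h}; ¬p ∧ ◇p there: h:F. ✗
h: no successors, so ◇(¬p ∧ ◇p) fails. ✗
— 2 worlds.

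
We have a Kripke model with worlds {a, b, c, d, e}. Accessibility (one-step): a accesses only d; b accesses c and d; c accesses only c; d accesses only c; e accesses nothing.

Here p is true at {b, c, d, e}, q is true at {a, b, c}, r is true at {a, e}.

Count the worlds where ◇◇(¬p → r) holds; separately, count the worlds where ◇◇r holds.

For ◇◇(¬p → r):
a: successors {d}; ◇(¬p → r) there: d:T. ✓
b: successors {c, d}; ◇(¬p → r) there: c:T, d:T. ✓
c: successors {c}; ◇(¬p → r) there: c:T. ✓
d: successors {c}; ◇(¬p → r) there: c:T. ✓
e: no successors, so ◇◇(¬p → r) fails. ✗
— 4 worlds.
For ◇◇r:
a: successors {d}; ◇r there: d:F. ✗
b: successors {c, d}; ◇r there: c:F, d:F. ✗
c: successors {c}; ◇r there: c:F. ✗
d: successors {c}; ◇r there: c:F. ✗
e: no successors, so ◇◇r fails. ✗
— 0 worlds.

4 and 0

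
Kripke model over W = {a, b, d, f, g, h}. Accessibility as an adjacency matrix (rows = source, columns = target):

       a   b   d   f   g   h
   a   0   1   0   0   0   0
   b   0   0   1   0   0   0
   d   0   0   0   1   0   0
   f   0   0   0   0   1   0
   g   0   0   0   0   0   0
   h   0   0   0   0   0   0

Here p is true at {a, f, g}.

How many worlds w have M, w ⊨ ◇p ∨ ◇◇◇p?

4

a: ◇p is F, ◇◇◇p is T. ✓
b: ◇p is F, ◇◇◇p is T. ✓
d: ◇p is T, ◇◇◇p is F. ✓
f: ◇p is T, ◇◇◇p is F. ✓
g: ◇p is F, ◇◇◇p is F. ✗
h: ◇p is F, ◇◇◇p is F. ✗
Satisfying worlds: {a, b, d, f}.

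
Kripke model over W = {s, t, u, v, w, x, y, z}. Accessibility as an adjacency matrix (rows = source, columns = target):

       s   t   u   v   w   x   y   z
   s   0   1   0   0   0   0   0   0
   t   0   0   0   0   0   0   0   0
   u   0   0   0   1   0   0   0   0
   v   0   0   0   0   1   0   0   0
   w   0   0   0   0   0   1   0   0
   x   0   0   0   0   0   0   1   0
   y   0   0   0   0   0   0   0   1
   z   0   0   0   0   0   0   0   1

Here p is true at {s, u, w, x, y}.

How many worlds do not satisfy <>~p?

4

s: successors {t}; ~p there: t:T. ✓
t: no successors, so <>~p fails. ✗
u: successors {v}; ~p there: v:T. ✓
v: successors {w}; ~p there: w:F. ✗
w: successors {x}; ~p there: x:F. ✗
x: successors {y}; ~p there: y:F. ✗
y: successors {z}; ~p there: z:T. ✓
z: successors {z}; ~p there: z:T. ✓
Satisfying worlds: {s, u, y, z}.
So <>~p fails at the other 4 worlds.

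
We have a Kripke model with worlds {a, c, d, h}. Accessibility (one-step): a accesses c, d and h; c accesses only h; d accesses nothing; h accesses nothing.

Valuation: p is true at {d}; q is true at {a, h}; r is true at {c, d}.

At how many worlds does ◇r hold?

1

a: successors {c, d, h}; r there: c:T, d:T, h:F. ✓
c: successors {h}; r there: h:F. ✗
d: no successors, so ◇r fails. ✗
h: no successors, so ◇r fails. ✗
Satisfying worlds: {a}.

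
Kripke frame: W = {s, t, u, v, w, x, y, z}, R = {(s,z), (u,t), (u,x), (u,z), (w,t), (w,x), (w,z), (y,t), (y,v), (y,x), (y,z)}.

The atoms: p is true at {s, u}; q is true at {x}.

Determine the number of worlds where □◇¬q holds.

4

s: successors {z}; ◇¬q there: z:F. ✗
t: no successors, so □◇¬q holds vacuously. ✓
u: successors {t, x, z}; ◇¬q there: t:F, x:F, z:F. ✗
v: no successors, so □◇¬q holds vacuously. ✓
w: successors {t, x, z}; ◇¬q there: t:F, x:F, z:F. ✗
x: no successors, so □◇¬q holds vacuously. ✓
y: successors {t, v, x, z}; ◇¬q there: t:F, v:F, x:F, z:F. ✗
z: no successors, so □◇¬q holds vacuously. ✓
Satisfying worlds: {t, v, x, z}.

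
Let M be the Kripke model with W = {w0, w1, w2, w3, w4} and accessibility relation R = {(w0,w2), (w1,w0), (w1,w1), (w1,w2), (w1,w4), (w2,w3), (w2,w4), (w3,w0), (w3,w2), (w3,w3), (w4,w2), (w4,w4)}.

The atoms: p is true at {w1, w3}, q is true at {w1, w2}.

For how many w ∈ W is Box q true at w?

1

w0: successors {w2}; q there: w2:T. ✓
w1: successors {w0, w1, w2, w4}; q there: w0:F, w1:T, w2:T, w4:F. ✗
w2: successors {w3, w4}; q there: w3:F, w4:F. ✗
w3: successors {w0, w2, w3}; q there: w0:F, w2:T, w3:F. ✗
w4: successors {w2, w4}; q there: w2:T, w4:F. ✗
Satisfying worlds: {w0}.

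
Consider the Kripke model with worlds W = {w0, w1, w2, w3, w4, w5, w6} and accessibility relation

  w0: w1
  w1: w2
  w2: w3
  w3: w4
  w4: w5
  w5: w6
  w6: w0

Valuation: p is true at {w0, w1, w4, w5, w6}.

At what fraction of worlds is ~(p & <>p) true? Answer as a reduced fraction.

3/7

w0: p & <>p is T. ✗
w1: p & <>p is F. ✓
w2: p & <>p is F. ✓
w3: p & <>p is F. ✓
w4: p & <>p is T. ✗
w5: p & <>p is T. ✗
w6: p & <>p is T. ✗
That's 3 of 7 worlds, so 3/7.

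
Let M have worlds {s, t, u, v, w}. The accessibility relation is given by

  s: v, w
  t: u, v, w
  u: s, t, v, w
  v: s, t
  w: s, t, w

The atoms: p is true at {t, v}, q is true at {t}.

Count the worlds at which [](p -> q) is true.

s: successors {v, w}; p -> q there: v:F, w:T. ✗
t: successors {u, v, w}; p -> q there: u:T, v:F, w:T. ✗
u: successors {s, t, v, w}; p -> q there: s:T, t:T, v:F, w:T. ✗
v: successors {s, t}; p -> q there: s:T, t:T. ✓
w: successors {s, t, w}; p -> q there: s:T, t:T, w:T. ✓
Satisfying worlds: {v, w}.

2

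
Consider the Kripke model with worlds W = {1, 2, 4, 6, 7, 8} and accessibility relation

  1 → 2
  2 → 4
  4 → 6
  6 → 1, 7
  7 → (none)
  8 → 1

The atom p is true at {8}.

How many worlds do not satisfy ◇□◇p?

1: successors {2}; □◇p there: 2:F. ✗
2: successors {4}; □◇p there: 4:F. ✗
4: successors {6}; □◇p there: 6:F. ✗
6: successors {1, 7}; □◇p there: 1:F, 7:T. ✓
7: no successors, so ◇□◇p fails. ✗
8: successors {1}; □◇p there: 1:F. ✗
Satisfying worlds: {6}.
So ◇□◇p fails at the other 5 worlds.

5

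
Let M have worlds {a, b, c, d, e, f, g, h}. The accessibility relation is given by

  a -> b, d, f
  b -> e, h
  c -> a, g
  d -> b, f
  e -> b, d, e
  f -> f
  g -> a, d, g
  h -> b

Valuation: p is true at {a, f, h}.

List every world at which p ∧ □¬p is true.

{h}

a: p is T, □¬p is F. ✗
b: p is F, □¬p is F. ✗
c: p is F, □¬p is F. ✗
d: p is F, □¬p is F. ✗
e: p is F, □¬p is T. ✗
f: p is T, □¬p is F. ✗
g: p is F, □¬p is F. ✗
h: p is T, □¬p is T. ✓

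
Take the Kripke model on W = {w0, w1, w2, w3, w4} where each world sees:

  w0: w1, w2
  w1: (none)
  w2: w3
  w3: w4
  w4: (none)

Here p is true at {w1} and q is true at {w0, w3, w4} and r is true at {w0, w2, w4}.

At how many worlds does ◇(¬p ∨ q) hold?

3

w0: successors {w1, w2}; ¬p ∨ q there: w1:F, w2:T. ✓
w1: no successors, so ◇(¬p ∨ q) fails. ✗
w2: successors {w3}; ¬p ∨ q there: w3:T. ✓
w3: successors {w4}; ¬p ∨ q there: w4:T. ✓
w4: no successors, so ◇(¬p ∨ q) fails. ✗
Satisfying worlds: {w0, w2, w3}.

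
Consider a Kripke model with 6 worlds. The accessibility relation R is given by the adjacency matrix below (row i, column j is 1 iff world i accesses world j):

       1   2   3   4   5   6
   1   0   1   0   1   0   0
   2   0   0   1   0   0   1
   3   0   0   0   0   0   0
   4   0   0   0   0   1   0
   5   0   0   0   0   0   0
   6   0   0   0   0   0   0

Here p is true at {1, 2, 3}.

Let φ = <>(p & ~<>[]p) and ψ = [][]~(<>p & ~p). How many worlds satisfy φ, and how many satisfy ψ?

For <>(p & ~<>[]p):
1: successors {2, 4}; p & ~<>[]p there: 2:F, 4:F. ✗
2: successors {3, 6}; p & ~<>[]p there: 3:T, 6:F. ✓
3: no successors, so <>(p & ~<>[]p) fails. ✗
4: successors {5}; p & ~<>[]p there: 5:F. ✗
5: no successors, so <>(p & ~<>[]p) fails. ✗
6: no successors, so <>(p & ~<>[]p) fails. ✗
— 1 world.
For [][]~(<>p & ~p):
1: successors {2, 4}; []~(<>p & ~p) there: 2:T, 4:T. ✓
2: successors {3, 6}; []~(<>p & ~p) there: 3:T, 6:T. ✓
3: no successors, so [][]~(<>p & ~p) holds vacuously. ✓
4: successors {5}; []~(<>p & ~p) there: 5:T. ✓
5: no successors, so [][]~(<>p & ~p) holds vacuously. ✓
6: no successors, so [][]~(<>p & ~p) holds vacuously. ✓
— 6 worlds.

1 and 6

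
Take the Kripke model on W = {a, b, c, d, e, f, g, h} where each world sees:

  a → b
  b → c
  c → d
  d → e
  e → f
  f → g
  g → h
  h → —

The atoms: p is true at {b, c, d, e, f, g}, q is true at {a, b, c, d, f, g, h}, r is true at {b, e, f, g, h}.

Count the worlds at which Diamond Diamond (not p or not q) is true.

a: successors {b}; Diamond (not p or not q) there: b:F. ✗
b: successors {c}; Diamond (not p or not q) there: c:F. ✗
c: successors {d}; Diamond (not p or not q) there: d:T. ✓
d: successors {e}; Diamond (not p or not q) there: e:F. ✗
e: successors {f}; Diamond (not p or not q) there: f:F. ✗
f: successors {g}; Diamond (not p or not q) there: g:T. ✓
g: successors {h}; Diamond (not p or not q) there: h:F. ✗
h: no successors, so Diamond Diamond (not p or not q) fails. ✗
Satisfying worlds: {c, f}.

2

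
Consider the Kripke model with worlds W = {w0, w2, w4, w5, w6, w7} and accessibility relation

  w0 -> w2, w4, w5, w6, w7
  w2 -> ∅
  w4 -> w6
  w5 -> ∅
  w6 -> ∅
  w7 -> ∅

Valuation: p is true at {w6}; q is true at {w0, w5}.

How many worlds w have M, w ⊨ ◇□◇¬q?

w0: successors {w2, w4, w5, w6, w7}; □◇¬q there: w2:T, w4:F, w5:T, w6:T, w7:T. ✓
w2: no successors, so ◇□◇¬q fails. ✗
w4: successors {w6}; □◇¬q there: w6:T. ✓
w5: no successors, so ◇□◇¬q fails. ✗
w6: no successors, so ◇□◇¬q fails. ✗
w7: no successors, so ◇□◇¬q fails. ✗
Satisfying worlds: {w0, w4}.

2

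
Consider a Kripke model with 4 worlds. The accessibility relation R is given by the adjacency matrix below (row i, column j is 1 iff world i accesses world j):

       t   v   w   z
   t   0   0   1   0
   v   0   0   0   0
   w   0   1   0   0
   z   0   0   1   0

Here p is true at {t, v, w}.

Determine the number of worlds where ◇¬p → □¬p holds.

t: ◇¬p is F, □¬p is F. ✓
v: ◇¬p is F, □¬p is T. ✓
w: ◇¬p is F, □¬p is F. ✓
z: ◇¬p is F, □¬p is F. ✓
Satisfying worlds: {t, v, w, z}.

4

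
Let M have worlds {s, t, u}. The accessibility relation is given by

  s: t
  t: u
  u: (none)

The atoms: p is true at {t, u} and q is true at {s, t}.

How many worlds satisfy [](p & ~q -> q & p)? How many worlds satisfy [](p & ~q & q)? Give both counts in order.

2 and 1

For [](p & ~q -> q & p):
s: successors {t}; p & ~q -> q & p there: t:T. ✓
t: successors {u}; p & ~q -> q & p there: u:F. ✗
u: no successors, so [](p & ~q -> q & p) holds vacuously. ✓
— 2 worlds.
For [](p & ~q & q):
s: successors {t}; p & ~q & q there: t:F. ✗
t: successors {u}; p & ~q & q there: u:F. ✗
u: no successors, so [](p & ~q & q) holds vacuously. ✓
— 1 world.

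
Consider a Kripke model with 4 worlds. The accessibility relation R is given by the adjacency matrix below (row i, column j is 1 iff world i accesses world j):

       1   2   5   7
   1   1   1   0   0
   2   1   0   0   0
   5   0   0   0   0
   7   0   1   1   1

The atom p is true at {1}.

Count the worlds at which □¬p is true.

2

1: successors {1, 2}; ¬p there: 1:F, 2:T. ✗
2: successors {1}; ¬p there: 1:F. ✗
5: no successors, so □¬p holds vacuously. ✓
7: successors {2, 5, 7}; ¬p there: 2:T, 5:T, 7:T. ✓
Satisfying worlds: {5, 7}.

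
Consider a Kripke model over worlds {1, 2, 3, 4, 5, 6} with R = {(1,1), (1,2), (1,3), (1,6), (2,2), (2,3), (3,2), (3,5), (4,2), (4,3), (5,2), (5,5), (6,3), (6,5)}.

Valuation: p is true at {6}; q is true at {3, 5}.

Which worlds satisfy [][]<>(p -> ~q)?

1: successors {1, 2, 3, 6}; []<>(p -> ~q) there: 1:T, 2:T, 3:T, 6:T. ✓
2: successors {2, 3}; []<>(p -> ~q) there: 2:T, 3:T. ✓
3: successors {2, 5}; []<>(p -> ~q) there: 2:T, 5:T. ✓
4: successors {2, 3}; []<>(p -> ~q) there: 2:T, 3:T. ✓
5: successors {2, 5}; []<>(p -> ~q) there: 2:T, 5:T. ✓
6: successors {3, 5}; []<>(p -> ~q) there: 3:T, 5:T. ✓

{1, 2, 3, 4, 5, 6}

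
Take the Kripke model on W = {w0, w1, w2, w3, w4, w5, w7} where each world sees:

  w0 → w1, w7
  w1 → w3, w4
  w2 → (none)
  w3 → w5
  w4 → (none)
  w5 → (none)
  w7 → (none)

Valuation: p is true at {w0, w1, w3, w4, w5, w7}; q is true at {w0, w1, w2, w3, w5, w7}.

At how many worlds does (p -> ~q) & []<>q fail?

w0: p -> ~q is F, []<>q is F. ✗
w1: p -> ~q is F, []<>q is F. ✗
w2: p -> ~q is T, []<>q is T. ✓
w3: p -> ~q is F, []<>q is F. ✗
w4: p -> ~q is T, []<>q is T. ✓
w5: p -> ~q is F, []<>q is T. ✗
w7: p -> ~q is F, []<>q is T. ✗
Satisfying worlds: {w2, w4}.
So (p -> ~q) & []<>q fails at the other 5 worlds.

5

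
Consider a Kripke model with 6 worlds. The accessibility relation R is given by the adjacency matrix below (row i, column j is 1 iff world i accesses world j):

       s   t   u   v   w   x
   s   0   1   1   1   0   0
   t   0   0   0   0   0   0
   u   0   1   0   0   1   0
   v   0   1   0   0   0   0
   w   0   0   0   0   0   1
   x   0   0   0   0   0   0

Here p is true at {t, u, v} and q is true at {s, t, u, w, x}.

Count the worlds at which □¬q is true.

2

s: successors {t, u, v}; ¬q there: t:F, u:F, v:T. ✗
t: no successors, so □¬q holds vacuously. ✓
u: successors {t, w}; ¬q there: t:F, w:F. ✗
v: successors {t}; ¬q there: t:F. ✗
w: successors {x}; ¬q there: x:F. ✗
x: no successors, so □¬q holds vacuously. ✓
Satisfying worlds: {t, x}.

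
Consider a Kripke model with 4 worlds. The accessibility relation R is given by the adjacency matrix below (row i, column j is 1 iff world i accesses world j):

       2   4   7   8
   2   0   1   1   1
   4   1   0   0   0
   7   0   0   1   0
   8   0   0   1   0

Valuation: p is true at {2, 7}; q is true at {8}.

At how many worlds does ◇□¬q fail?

1

2: successors {4, 7, 8}; □¬q there: 4:T, 7:T, 8:T. ✓
4: successors {2}; □¬q there: 2:F. ✗
7: successors {7}; □¬q there: 7:T. ✓
8: successors {7}; □¬q there: 7:T. ✓
Satisfying worlds: {2, 7, 8}.
So ◇□¬q fails at the other 1 world.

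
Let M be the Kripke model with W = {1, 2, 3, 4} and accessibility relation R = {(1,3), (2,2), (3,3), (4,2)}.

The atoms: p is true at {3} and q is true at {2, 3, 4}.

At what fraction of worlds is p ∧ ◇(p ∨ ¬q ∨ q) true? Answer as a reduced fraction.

1/4

1: p is F, ◇(p ∨ ¬q ∨ q) is T. ✗
2: p is F, ◇(p ∨ ¬q ∨ q) is T. ✗
3: p is T, ◇(p ∨ ¬q ∨ q) is T. ✓
4: p is F, ◇(p ∨ ¬q ∨ q) is T. ✗
That's 1 of 4 worlds, so 1/4.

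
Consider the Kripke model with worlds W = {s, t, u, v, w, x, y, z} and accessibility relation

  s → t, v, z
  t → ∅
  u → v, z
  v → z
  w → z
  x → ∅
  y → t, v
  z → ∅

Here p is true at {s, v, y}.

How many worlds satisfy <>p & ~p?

1

s: <>p is T, ~p is F. ✗
t: <>p is F, ~p is T. ✗
u: <>p is T, ~p is T. ✓
v: <>p is F, ~p is F. ✗
w: <>p is F, ~p is T. ✗
x: <>p is F, ~p is T. ✗
y: <>p is T, ~p is F. ✗
z: <>p is F, ~p is T. ✗
Satisfying worlds: {u}.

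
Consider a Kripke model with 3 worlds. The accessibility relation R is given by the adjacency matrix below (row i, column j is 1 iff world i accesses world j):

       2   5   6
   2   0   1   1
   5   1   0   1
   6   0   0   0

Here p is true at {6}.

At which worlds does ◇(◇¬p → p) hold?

2: successors {5, 6}; ◇¬p → p there: 5:F, 6:T. ✓
5: successors {2, 6}; ◇¬p → p there: 2:F, 6:T. ✓
6: no successors, so ◇(◇¬p → p) fails. ✗

{2, 5}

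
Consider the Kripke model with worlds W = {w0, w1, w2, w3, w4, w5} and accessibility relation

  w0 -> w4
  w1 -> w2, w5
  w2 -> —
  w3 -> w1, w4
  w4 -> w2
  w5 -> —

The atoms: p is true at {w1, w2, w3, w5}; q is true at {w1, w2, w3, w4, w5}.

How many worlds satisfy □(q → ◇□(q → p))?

w0: successors {w4}; q → ◇□(q → p) there: w4:T. ✓
w1: successors {w2, w5}; q → ◇□(q → p) there: w2:F, w5:F. ✗
w2: no successors, so □(q → ◇□(q → p)) holds vacuously. ✓
w3: successors {w1, w4}; q → ◇□(q → p) there: w1:T, w4:T. ✓
w4: successors {w2}; q → ◇□(q → p) there: w2:F. ✗
w5: no successors, so □(q → ◇□(q → p)) holds vacuously. ✓
Satisfying worlds: {w0, w2, w3, w5}.

4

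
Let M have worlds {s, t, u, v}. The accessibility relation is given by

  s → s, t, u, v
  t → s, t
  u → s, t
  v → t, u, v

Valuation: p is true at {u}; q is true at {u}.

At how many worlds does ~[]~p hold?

2

s: []~p is F. ✓
t: []~p is T. ✗
u: []~p is T. ✗
v: []~p is F. ✓
Satisfying worlds: {s, v}.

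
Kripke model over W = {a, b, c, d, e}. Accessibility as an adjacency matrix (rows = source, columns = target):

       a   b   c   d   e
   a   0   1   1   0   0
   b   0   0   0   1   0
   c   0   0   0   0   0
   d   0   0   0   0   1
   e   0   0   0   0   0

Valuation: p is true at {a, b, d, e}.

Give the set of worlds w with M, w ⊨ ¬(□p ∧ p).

{a, c}

a: □p ∧ p is F. ✓
b: □p ∧ p is T. ✗
c: □p ∧ p is F. ✓
d: □p ∧ p is T. ✗
e: □p ∧ p is T. ✗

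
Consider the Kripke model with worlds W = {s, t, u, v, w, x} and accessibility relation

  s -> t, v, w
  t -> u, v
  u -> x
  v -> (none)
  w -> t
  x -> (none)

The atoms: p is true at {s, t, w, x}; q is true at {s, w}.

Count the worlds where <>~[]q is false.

3

s: successors {t, v, w}; ~[]q there: t:T, v:F, w:T. ✓
t: successors {u, v}; ~[]q there: u:T, v:F. ✓
u: successors {x}; ~[]q there: x:F. ✗
v: no successors, so <>~[]q fails. ✗
w: successors {t}; ~[]q there: t:T. ✓
x: no successors, so <>~[]q fails. ✗
Satisfying worlds: {s, t, w}.
So <>~[]q fails at the other 3 worlds.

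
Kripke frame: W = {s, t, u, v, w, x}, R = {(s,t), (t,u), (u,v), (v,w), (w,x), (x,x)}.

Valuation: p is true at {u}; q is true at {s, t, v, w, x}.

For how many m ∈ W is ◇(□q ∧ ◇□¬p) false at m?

1

s: successors {t}; □q ∧ ◇□¬p there: t:F. ✗
t: successors {u}; □q ∧ ◇□¬p there: u:T. ✓
u: successors {v}; □q ∧ ◇□¬p there: v:T. ✓
v: successors {w}; □q ∧ ◇□¬p there: w:T. ✓
w: successors {x}; □q ∧ ◇□¬p there: x:T. ✓
x: successors {x}; □q ∧ ◇□¬p there: x:T. ✓
Satisfying worlds: {t, u, v, w, x}.
So ◇(□q ∧ ◇□¬p) fails at the other 1 world.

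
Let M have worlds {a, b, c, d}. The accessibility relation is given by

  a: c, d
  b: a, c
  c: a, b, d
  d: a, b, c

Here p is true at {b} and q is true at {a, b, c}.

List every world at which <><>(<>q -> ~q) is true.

a: successors {c, d}; <>(<>q -> ~q) there: c:T, d:F. ✓
b: successors {a, c}; <>(<>q -> ~q) there: a:T, c:T. ✓
c: successors {a, b, d}; <>(<>q -> ~q) there: a:T, b:F, d:F. ✓
d: successors {a, b, c}; <>(<>q -> ~q) there: a:T, b:F, c:T. ✓

{a, b, c, d}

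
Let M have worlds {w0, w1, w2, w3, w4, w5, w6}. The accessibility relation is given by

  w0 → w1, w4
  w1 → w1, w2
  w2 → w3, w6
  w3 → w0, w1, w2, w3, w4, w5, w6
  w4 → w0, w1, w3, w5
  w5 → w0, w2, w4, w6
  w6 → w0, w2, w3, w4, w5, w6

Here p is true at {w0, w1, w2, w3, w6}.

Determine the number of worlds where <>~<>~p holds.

6

w0: successors {w1, w4}; ~<>~p there: w1:T, w4:F. ✓
w1: successors {w1, w2}; ~<>~p there: w1:T, w2:T. ✓
w2: successors {w3, w6}; ~<>~p there: w3:F, w6:F. ✗
w3: successors {w0, w1, w2, w3, w4, w5, w6}; ~<>~p there: w0:F, w1:T, w2:T, w3:F, w4:F, w5:F, w6:F. ✓
w4: successors {w0, w1, w3, w5}; ~<>~p there: w0:F, w1:T, w3:F, w5:F. ✓
w5: successors {w0, w2, w4, w6}; ~<>~p there: w0:F, w2:T, w4:F, w6:F. ✓
w6: successors {w0, w2, w3, w4, w5, w6}; ~<>~p there: w0:F, w2:T, w3:F, w4:F, w5:F, w6:F. ✓
Satisfying worlds: {w0, w1, w3, w4, w5, w6}.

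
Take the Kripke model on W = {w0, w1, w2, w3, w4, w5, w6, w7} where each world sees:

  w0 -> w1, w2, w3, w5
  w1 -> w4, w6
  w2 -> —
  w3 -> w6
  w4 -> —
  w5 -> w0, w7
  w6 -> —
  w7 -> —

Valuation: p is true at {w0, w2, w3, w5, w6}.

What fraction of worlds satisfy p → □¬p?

w0: p is T, □¬p is F. ✗
w1: p is F, □¬p is F. ✓
w2: p is T, □¬p is T. ✓
w3: p is T, □¬p is F. ✗
w4: p is F, □¬p is T. ✓
w5: p is T, □¬p is F. ✗
w6: p is T, □¬p is T. ✓
w7: p is F, □¬p is T. ✓
That's 5 of 8 worlds, so 5/8.

5/8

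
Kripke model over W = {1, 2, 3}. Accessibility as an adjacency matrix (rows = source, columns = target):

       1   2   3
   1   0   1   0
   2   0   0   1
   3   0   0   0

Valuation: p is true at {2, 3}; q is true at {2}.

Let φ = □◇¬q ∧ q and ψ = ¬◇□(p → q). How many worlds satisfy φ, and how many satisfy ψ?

For □◇¬q ∧ q:
1: □◇¬q is T, q is F. ✗
2: □◇¬q is F, q is T. ✗
3: □◇¬q is T, q is F. ✗
— 0 worlds.
For ¬◇□(p → q):
1: ◇□(p → q) is F. ✓
2: ◇□(p → q) is T. ✗
3: ◇□(p → q) is F. ✓
— 2 worlds.

0 and 2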